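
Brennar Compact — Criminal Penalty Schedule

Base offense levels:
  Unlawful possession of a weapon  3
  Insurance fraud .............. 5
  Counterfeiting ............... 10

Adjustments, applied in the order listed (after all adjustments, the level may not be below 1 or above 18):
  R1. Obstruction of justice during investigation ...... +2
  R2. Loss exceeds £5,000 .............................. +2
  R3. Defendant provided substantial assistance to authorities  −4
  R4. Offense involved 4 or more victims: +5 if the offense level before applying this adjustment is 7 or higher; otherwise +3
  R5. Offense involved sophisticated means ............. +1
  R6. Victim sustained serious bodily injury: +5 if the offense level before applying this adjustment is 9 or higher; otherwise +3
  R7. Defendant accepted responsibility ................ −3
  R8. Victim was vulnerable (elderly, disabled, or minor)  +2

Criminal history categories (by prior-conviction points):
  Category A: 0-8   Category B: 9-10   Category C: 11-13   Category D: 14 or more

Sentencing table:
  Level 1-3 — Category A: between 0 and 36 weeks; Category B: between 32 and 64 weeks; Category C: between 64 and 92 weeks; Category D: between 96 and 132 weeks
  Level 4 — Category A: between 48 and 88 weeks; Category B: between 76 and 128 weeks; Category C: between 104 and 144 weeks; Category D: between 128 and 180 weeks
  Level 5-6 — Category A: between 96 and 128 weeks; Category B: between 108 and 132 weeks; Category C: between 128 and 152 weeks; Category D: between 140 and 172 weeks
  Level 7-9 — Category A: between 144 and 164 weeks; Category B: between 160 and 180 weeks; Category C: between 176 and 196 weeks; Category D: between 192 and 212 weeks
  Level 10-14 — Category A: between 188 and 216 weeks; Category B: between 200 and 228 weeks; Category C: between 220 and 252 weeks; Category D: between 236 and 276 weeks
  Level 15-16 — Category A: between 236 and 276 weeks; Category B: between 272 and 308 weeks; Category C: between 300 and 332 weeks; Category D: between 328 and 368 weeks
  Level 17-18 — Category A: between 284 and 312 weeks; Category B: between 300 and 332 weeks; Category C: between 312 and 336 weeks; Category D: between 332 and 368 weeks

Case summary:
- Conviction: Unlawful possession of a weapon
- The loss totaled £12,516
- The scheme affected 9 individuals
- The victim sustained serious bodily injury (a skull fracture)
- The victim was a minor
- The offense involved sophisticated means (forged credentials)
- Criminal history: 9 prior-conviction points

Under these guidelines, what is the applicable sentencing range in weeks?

272-308 weeks

Base offense level for unlawful possession of a weapon: 3.
R2 applies: 3 + 2 = 5.
R3 does not apply.
R4 applies (level before this adjustment is 5 < 7, so +3): 5 + 3 = 8.
R5 applies: 8 + 1 = 9.
R6 applies (level before this adjustment is 9 ≥ 9, so +5): 9 + 5 = 14.
R8 applies: 14 + 2 = 16.
Final offense level: 16.
Criminal history: 9 prior points → Category B (9-10).
Level 16 falls in the 15-16 band.
Grid: Level 15-16 × Category B = 272-308 weeks.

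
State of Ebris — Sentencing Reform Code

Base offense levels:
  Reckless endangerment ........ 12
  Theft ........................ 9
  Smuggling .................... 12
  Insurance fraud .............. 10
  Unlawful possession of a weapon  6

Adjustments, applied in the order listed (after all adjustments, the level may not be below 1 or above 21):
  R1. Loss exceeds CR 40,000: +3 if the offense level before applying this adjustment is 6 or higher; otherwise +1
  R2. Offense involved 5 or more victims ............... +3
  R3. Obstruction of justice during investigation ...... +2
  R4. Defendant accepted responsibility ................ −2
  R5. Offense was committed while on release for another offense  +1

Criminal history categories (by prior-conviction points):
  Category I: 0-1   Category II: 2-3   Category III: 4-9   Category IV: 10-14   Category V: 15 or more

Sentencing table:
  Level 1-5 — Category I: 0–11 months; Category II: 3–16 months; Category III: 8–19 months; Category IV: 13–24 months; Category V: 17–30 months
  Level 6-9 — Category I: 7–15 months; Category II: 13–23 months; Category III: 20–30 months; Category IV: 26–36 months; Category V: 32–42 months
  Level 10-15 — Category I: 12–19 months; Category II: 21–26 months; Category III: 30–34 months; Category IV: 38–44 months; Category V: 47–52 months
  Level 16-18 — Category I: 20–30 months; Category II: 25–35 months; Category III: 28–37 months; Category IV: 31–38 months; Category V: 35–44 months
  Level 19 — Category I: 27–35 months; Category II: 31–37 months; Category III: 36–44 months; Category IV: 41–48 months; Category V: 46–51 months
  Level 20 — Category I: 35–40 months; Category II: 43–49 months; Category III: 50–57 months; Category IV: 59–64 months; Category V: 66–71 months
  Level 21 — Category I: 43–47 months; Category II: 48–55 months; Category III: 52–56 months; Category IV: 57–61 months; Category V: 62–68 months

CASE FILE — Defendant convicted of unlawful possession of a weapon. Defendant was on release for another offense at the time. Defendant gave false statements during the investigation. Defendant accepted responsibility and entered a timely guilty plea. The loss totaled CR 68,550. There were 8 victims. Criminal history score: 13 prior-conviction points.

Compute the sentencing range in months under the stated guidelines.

Base offense level for unlawful possession of a weapon: 6.
R1 applies (level before this adjustment is 6 ≥ 6, so +3): 6 + 3 = 9.
R2 applies: 9 + 3 = 12.
R3 applies: 12 + 2 = 14.
R4 applies: 14 − 2 = 12.
R5 applies: 12 + 1 = 13.
Final offense level: 13.
Criminal history: 13 prior points → Category IV (10-14).
Level 13 falls in the 10-15 band.
Grid: Level 10-15 × Category IV = 38-44 months.

38-44 months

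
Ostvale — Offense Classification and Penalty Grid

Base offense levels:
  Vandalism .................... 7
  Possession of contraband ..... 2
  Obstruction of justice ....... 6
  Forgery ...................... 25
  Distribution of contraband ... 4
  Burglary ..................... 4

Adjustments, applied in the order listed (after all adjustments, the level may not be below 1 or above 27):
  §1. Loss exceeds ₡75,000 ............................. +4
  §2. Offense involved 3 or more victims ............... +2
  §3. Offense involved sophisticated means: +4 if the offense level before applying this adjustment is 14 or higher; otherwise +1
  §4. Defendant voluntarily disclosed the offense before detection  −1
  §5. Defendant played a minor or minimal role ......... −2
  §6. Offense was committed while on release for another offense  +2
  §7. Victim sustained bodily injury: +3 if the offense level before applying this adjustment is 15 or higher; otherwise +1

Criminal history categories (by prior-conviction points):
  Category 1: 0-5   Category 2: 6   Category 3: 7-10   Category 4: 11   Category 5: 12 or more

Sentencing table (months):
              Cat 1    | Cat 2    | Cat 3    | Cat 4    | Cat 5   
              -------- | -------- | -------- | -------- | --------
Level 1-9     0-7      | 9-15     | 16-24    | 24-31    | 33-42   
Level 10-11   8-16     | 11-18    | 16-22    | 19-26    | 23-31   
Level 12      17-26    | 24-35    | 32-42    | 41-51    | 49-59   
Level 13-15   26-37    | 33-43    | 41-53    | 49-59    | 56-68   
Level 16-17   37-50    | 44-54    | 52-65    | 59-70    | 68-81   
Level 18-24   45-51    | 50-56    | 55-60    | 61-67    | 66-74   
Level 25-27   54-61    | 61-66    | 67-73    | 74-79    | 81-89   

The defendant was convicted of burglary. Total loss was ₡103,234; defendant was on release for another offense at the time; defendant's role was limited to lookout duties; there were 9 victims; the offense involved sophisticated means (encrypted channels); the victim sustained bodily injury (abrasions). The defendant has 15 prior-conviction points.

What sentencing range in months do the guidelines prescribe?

Base offense level for burglary: 4.
§1 applies: 4 + 4 = 8.
§2 applies: 8 + 2 = 10.
§3 applies (level before this adjustment is 10 < 14, so +1): 10 + 1 = 11.
§4 does not apply.
§5 applies: 11 − 2 = 9.
§6 applies: 9 + 2 = 11.
§7 applies (level before this adjustment is 11 < 15, so +1): 11 + 1 = 12.
Final offense level: 12.
Criminal history: 15 prior points → Category 5 (12+).
Level 12 falls in the 12 band.
Grid: Level 12 × Category 5 = 49-59 months.

49-59 months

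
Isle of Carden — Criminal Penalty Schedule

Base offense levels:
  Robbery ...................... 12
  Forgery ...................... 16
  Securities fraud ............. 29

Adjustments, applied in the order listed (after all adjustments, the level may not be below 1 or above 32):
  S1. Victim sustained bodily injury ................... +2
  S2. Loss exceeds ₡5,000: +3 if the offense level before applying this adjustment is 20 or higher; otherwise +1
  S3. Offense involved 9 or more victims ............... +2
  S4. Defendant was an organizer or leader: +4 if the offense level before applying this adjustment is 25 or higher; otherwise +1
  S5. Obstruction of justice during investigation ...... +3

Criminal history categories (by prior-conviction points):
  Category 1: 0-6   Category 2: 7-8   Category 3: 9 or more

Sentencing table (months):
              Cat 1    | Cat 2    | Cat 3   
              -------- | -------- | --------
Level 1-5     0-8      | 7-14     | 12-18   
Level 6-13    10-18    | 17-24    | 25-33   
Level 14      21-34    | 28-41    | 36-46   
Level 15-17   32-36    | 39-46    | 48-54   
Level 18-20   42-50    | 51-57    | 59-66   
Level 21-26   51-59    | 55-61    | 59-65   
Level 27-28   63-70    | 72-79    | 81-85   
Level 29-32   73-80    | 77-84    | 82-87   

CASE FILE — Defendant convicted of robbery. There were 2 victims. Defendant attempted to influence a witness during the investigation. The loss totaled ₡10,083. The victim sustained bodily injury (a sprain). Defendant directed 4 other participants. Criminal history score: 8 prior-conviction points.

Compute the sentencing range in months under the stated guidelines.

51-57 months

Base offense level for robbery: 12.
S1 applies: 12 + 2 = 14.
S2 applies (level before this adjustment is 14 < 20, so +1): 14 + 1 = 15.
S3 does not apply.
S4 applies (level before this adjustment is 15 < 25, so +1): 15 + 1 = 16.
S5 applies: 16 + 3 = 19.
Final offense level: 19.
Criminal history: 8 prior points → Category 2 (7-8).
Level 19 falls in the 18-20 band.
Grid: Level 18-20 × Category 2 = 51-57 months.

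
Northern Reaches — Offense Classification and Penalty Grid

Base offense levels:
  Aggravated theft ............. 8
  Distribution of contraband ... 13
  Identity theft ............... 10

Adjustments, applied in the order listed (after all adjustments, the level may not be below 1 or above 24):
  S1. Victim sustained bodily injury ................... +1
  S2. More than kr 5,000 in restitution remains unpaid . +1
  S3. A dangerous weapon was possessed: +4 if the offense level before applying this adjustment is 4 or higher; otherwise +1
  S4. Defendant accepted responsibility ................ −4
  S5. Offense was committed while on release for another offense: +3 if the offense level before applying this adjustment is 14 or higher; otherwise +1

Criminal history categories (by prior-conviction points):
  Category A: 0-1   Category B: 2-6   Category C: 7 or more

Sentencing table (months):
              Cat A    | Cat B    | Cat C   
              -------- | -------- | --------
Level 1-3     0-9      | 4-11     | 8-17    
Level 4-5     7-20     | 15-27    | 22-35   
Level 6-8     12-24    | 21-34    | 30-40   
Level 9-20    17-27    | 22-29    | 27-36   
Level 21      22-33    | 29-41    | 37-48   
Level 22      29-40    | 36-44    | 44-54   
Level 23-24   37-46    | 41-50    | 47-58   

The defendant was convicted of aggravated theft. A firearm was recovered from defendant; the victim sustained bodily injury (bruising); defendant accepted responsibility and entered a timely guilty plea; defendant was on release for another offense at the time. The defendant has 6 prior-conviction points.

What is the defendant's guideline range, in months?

22-29 months

Base offense level for aggravated theft: 8.
S1 applies: 8 + 1 = 9.
S2 does not apply.
S3 applies (level before this adjustment is 9 ≥ 4, so +4): 9 + 4 = 13.
S4 applies: 13 − 4 = 9.
S5 applies (level before this adjustment is 9 < 14, so +1): 9 + 1 = 10.
Final offense level: 10.
Criminal history: 6 prior points → Category B (2-6).
Level 10 falls in the 9-20 band.
Grid: Level 9-20 × Category B = 22-29 months.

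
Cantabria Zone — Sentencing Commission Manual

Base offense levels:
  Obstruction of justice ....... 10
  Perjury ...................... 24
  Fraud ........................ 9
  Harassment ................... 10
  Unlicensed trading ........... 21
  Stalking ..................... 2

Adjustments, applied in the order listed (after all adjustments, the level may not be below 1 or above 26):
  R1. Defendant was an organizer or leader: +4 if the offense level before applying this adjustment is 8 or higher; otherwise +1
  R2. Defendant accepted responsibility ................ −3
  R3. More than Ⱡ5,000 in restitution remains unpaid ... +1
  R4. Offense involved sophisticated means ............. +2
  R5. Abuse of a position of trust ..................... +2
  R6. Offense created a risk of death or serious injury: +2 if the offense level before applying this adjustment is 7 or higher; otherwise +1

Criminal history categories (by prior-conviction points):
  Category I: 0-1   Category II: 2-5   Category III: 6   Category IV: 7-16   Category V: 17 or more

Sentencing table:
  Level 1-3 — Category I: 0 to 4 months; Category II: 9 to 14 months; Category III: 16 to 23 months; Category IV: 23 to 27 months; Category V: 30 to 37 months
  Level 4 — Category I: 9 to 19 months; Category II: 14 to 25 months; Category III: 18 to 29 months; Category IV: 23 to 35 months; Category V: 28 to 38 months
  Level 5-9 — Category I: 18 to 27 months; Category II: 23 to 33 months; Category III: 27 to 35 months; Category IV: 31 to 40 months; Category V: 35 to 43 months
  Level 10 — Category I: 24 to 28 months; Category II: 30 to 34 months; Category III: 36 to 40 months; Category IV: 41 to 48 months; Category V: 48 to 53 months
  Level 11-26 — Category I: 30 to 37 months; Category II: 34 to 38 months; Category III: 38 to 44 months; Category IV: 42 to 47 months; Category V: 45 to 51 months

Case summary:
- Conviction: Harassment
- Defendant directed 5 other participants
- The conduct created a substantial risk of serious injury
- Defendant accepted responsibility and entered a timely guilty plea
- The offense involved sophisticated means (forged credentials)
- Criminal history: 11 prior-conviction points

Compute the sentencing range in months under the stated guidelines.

Base offense level for harassment: 10.
R1 applies (level before this adjustment is 10 ≥ 8, so +4): 10 + 4 = 14.
R2 applies: 14 − 3 = 11.
R3 does not apply.
R4 applies: 11 + 2 = 13.
R6 applies (level before this adjustment is 13 ≥ 7, so +2): 13 + 2 = 15.
Final offense level: 15.
Criminal history: 11 prior points → Category IV (7-16).
Level 15 falls in the 11-26 band.
Grid: Level 11-26 × Category IV = 42-47 months.

42-47 months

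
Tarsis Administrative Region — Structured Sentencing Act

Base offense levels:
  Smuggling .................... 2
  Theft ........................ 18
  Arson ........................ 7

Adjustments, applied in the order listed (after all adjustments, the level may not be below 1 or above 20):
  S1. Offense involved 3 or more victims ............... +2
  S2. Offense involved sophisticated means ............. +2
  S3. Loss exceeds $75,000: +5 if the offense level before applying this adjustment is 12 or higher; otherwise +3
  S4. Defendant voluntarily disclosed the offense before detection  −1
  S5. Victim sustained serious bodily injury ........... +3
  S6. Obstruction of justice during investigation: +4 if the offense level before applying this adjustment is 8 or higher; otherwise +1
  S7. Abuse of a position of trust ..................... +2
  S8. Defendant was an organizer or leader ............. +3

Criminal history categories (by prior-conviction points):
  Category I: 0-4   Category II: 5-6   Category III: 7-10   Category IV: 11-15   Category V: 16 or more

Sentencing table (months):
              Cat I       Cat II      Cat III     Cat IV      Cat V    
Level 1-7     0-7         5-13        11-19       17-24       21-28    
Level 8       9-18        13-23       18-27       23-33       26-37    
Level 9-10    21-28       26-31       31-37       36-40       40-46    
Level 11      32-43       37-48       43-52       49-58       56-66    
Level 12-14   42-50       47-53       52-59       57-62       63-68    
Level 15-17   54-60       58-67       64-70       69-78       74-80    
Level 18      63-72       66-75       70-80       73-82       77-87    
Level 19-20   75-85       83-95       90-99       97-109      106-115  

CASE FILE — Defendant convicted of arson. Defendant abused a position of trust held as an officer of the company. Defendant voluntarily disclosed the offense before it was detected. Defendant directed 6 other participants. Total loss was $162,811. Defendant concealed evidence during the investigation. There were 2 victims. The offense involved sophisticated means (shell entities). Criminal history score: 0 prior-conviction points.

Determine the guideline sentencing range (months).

75-85 months

Base offense level for arson: 7.
S1 does not apply.
S2 applies: 7 + 2 = 9.
S3 applies (level before this adjustment is 9 < 12, so +3): 9 + 3 = 12.
S4 applies: 12 − 1 = 11.
S6 applies (level before this adjustment is 11 ≥ 8, so +4): 11 + 4 = 15.
S7 applies: 15 + 2 = 17.
S8 applies: 17 + 3 = 20.
Final offense level: 20.
Criminal history: 0 prior points → Category I (0-4).
Level 20 falls in the 19-20 band.
Grid: Level 19-20 × Category I = 75-85 months.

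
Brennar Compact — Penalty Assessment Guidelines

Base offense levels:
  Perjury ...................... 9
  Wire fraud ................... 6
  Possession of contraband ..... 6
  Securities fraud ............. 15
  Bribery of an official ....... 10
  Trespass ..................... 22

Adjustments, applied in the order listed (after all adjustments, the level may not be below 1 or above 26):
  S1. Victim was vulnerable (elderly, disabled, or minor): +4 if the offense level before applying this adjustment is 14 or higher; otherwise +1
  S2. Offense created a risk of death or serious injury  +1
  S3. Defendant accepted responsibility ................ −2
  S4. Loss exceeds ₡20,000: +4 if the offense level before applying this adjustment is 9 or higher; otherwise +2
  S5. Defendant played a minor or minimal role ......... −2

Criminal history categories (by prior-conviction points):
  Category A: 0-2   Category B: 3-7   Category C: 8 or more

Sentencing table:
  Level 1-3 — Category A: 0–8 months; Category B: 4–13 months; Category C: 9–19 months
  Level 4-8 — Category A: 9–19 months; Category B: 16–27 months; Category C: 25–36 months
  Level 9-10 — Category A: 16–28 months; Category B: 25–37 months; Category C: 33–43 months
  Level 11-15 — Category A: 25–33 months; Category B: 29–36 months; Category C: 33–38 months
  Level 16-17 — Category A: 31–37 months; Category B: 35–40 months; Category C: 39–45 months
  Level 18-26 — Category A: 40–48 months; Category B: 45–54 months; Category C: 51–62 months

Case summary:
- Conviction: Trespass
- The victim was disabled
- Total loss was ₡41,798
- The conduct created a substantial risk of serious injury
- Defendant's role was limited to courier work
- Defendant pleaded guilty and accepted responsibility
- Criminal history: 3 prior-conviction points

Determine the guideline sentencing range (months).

45-54 months

Base offense level for trespass: 22.
S1 applies (level before this adjustment is 22 ≥ 14, so +4): 22 + 4 = 26.
S2 applies: 26 + 1 = 27.
S3 applies: 27 − 2 = 25.
S4 applies (level before this adjustment is 25 ≥ 9, so +4): 25 + 4 = 29.
S5 applies: 29 − 2 = 27.
Level 27 exceeds the maximum of 26; capped at 26.
Final offense level: 26.
Criminal history: 3 prior points → Category B (3-7).
Level 26 falls in the 18-26 band.
Grid: Level 18-26 × Category B = 45-54 months.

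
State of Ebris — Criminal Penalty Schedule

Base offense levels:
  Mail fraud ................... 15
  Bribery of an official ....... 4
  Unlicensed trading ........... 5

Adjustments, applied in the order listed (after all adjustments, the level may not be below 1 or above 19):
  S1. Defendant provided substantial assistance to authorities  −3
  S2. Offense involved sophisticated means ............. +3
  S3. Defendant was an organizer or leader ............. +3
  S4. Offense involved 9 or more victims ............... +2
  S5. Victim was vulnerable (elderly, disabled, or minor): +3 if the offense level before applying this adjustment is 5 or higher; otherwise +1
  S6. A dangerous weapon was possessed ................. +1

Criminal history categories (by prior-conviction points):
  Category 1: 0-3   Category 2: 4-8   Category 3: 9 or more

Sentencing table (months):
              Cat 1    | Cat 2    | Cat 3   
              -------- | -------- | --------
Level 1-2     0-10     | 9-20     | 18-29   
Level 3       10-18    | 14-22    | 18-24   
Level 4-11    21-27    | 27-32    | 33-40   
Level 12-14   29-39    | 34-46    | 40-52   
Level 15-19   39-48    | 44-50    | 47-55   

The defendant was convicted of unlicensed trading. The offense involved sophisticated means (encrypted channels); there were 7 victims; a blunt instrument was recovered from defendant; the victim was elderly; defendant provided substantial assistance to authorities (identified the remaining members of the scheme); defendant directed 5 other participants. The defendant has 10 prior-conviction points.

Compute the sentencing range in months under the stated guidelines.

Base offense level for unlicensed trading: 5.
S1 applies: 5 − 3 = 2.
S2 applies: 2 + 3 = 5.
S3 applies: 5 + 3 = 8.
S5 applies (level before this adjustment is 8 ≥ 5, so +3): 8 + 3 = 11.
S6 applies: 11 + 1 = 12.
Final offense level: 12.
Criminal history: 10 prior points → Category 3 (9+).
Level 12 falls in the 12-14 band.
Grid: Level 12-14 × Category 3 = 40-52 months.

40-52 months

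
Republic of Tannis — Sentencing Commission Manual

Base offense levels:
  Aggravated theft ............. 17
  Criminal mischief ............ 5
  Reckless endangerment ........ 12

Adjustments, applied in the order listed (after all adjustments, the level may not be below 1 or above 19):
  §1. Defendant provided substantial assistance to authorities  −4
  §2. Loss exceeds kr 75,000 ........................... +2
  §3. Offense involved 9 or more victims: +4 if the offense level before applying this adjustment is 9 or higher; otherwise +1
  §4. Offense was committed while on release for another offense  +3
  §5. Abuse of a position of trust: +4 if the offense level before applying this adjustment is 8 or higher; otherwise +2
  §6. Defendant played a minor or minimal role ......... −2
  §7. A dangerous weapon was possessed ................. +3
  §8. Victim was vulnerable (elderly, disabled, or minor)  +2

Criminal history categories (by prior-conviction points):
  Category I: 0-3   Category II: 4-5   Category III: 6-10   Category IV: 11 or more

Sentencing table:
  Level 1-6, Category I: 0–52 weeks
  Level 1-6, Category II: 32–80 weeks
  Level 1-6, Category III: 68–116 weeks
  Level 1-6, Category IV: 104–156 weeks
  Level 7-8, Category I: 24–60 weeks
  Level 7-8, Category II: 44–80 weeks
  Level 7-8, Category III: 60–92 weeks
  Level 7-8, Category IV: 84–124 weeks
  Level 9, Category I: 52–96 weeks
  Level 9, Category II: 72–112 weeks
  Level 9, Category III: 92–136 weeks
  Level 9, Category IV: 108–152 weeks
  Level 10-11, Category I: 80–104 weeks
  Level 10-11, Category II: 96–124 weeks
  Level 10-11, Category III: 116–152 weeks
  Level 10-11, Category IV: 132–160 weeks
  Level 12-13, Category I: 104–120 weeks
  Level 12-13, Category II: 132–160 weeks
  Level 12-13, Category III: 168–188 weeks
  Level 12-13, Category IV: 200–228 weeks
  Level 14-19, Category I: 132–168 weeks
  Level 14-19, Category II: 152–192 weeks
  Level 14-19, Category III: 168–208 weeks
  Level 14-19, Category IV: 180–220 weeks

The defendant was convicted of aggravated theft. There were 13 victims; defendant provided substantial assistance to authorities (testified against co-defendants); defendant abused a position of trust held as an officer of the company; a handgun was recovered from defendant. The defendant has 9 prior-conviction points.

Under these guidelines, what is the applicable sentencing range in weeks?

Base offense level for aggravated theft: 17.
§1 applies: 17 − 4 = 13.
§2 does not apply.
§3 applies (level before this adjustment is 13 ≥ 9, so +4): 13 + 4 = 17.
§4 does not apply.
§5 applies (level before this adjustment is 17 ≥ 8, so +4): 17 + 4 = 21.
§6 does not apply.
§7 applies: 21 + 3 = 24.
§8 does not apply.
Level 24 exceeds the maximum of 19; capped at 19.
Final offense level: 19.
Criminal history: 9 prior points → Category III (6-10).
Level 19 falls in the 14-19 band.
Grid: Level 14-19 × Category III = 168-208 weeks.

168-208 weeks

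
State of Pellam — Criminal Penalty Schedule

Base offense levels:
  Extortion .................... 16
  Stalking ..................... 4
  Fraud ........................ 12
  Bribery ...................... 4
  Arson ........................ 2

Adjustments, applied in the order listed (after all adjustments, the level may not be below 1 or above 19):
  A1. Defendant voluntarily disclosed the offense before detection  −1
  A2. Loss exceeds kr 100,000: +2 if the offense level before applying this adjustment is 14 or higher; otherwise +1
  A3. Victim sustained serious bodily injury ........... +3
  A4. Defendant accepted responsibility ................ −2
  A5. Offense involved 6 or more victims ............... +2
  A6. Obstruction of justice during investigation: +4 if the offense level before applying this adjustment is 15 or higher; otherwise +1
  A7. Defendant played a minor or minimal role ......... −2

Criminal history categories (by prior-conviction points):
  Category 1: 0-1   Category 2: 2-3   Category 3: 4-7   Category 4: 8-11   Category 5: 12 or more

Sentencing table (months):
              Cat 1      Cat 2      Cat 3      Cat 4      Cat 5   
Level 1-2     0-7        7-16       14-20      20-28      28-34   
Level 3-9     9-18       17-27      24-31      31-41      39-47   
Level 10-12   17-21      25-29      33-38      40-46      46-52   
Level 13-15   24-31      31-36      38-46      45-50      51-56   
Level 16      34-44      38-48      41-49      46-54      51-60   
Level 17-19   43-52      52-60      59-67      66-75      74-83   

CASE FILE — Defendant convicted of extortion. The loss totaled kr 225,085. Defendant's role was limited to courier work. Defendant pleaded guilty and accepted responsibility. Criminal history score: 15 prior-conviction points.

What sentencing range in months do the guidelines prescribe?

Base offense level for extortion: 16.
A1 does not apply.
A2 applies (level before this adjustment is 16 ≥ 14, so +2): 16 + 2 = 18.
A3 does not apply.
A4 applies: 18 − 2 = 16.
A7 applies: 16 − 2 = 14.
Final offense level: 14.
Criminal history: 15 prior points → Category 5 (12+).
Level 14 falls in the 13-15 band.
Grid: Level 13-15 × Category 5 = 51-56 months.

51-56 months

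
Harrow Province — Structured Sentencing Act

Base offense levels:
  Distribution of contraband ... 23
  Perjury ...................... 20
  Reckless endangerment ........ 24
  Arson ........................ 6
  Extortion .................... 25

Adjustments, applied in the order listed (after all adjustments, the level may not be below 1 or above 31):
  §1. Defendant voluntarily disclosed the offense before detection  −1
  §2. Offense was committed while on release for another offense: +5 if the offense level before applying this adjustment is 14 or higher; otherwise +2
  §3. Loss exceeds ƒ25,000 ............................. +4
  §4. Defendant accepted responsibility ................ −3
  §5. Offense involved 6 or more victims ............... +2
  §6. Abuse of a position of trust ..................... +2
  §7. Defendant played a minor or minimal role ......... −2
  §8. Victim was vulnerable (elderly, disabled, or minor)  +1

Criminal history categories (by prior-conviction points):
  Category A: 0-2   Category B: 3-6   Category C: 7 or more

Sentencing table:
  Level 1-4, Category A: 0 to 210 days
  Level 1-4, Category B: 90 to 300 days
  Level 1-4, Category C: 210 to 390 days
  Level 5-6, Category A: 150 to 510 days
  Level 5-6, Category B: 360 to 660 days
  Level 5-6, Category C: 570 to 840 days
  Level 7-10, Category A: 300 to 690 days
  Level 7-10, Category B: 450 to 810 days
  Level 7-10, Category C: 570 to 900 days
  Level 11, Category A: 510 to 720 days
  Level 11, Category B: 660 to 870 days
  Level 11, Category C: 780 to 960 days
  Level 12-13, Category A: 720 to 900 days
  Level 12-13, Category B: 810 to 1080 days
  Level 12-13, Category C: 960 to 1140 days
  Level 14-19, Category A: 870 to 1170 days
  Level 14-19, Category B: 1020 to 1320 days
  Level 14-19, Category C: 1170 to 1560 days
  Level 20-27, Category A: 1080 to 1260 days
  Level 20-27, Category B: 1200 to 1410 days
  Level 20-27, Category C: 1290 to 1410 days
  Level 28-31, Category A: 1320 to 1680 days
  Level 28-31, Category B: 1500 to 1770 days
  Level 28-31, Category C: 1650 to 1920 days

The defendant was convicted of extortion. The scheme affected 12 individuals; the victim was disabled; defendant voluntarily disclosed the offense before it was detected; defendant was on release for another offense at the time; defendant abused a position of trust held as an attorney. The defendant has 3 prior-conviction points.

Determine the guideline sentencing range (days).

1500-1770 days

Base offense level for extortion: 25.
§1 applies: 25 − 1 = 24.
§2 applies (level before this adjustment is 24 ≥ 14, so +5): 24 + 5 = 29.
§5 applies: 29 + 2 = 31.
§6 applies: 31 + 2 = 33.
§7 does not apply.
§8 applies: 33 + 1 = 34.
Level 34 exceeds the maximum of 31; capped at 31.
Final offense level: 31.
Criminal history: 3 prior points → Category B (3-6).
Level 31 falls in the 28-31 band.
Grid: Level 28-31 × Category B = 1500-1770 days.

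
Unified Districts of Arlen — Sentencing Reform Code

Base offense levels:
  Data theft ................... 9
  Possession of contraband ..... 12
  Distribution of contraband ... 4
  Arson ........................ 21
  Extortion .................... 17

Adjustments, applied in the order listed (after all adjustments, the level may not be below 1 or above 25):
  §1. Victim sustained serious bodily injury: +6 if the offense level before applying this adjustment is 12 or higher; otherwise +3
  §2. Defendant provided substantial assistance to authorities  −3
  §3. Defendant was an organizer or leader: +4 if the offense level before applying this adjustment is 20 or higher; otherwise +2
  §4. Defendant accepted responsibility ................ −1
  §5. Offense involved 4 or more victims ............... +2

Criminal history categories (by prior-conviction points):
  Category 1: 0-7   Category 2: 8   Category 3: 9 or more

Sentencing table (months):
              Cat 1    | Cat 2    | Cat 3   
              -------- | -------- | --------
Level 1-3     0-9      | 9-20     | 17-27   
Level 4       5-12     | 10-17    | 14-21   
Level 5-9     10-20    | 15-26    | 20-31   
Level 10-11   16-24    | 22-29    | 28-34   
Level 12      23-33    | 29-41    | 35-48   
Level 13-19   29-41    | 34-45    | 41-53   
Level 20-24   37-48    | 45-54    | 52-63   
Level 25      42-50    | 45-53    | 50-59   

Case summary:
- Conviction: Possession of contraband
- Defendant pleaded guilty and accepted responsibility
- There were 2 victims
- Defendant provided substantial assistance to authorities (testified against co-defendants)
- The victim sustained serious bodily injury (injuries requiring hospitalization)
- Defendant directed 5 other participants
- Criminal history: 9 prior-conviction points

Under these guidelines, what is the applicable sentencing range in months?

41-53 months

Base offense level for possession of contraband: 12.
§1 applies (level before this adjustment is 12 ≥ 12, so +6): 12 + 6 = 18.
§2 applies: 18 − 3 = 15.
§3 applies (level before this adjustment is 15 < 20, so +2): 15 + 2 = 17.
§4 applies: 17 − 1 = 16.
Final offense level: 16.
Criminal history: 9 prior points → Category 3 (9+).
Level 16 falls in the 13-19 band.
Grid: Level 13-19 × Category 3 = 41-53 months.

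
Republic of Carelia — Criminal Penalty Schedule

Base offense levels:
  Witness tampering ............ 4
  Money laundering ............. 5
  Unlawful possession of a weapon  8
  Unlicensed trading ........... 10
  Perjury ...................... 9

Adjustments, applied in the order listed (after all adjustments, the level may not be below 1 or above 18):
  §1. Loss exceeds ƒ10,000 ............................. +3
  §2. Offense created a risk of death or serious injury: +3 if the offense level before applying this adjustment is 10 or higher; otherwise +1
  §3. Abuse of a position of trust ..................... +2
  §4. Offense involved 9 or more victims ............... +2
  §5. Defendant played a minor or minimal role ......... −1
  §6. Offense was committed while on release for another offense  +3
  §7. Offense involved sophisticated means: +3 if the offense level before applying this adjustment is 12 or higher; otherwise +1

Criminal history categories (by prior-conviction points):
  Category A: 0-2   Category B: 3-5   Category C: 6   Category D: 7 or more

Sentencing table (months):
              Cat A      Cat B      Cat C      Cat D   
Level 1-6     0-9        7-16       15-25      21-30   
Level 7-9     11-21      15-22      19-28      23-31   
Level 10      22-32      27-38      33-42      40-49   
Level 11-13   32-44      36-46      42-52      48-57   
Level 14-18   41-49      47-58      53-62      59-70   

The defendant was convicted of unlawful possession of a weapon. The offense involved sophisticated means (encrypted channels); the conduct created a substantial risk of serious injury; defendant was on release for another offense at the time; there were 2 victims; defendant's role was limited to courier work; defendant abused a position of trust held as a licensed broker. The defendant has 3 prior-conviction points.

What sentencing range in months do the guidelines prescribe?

47-58 months

Base offense level for unlawful possession of a weapon: 8.
§2 applies (level before this adjustment is 8 < 10, so +1): 8 + 1 = 9.
§3 applies: 9 + 2 = 11.
§4 does not apply.
§5 applies: 11 − 1 = 10.
§6 applies: 10 + 3 = 13.
§7 applies (level before this adjustment is 13 ≥ 12, so +3): 13 + 3 = 16.
Final offense level: 16.
Criminal history: 3 prior points → Category B (3-5).
Level 16 falls in the 14-18 band.
Grid: Level 14-18 × Category B = 47-58 months.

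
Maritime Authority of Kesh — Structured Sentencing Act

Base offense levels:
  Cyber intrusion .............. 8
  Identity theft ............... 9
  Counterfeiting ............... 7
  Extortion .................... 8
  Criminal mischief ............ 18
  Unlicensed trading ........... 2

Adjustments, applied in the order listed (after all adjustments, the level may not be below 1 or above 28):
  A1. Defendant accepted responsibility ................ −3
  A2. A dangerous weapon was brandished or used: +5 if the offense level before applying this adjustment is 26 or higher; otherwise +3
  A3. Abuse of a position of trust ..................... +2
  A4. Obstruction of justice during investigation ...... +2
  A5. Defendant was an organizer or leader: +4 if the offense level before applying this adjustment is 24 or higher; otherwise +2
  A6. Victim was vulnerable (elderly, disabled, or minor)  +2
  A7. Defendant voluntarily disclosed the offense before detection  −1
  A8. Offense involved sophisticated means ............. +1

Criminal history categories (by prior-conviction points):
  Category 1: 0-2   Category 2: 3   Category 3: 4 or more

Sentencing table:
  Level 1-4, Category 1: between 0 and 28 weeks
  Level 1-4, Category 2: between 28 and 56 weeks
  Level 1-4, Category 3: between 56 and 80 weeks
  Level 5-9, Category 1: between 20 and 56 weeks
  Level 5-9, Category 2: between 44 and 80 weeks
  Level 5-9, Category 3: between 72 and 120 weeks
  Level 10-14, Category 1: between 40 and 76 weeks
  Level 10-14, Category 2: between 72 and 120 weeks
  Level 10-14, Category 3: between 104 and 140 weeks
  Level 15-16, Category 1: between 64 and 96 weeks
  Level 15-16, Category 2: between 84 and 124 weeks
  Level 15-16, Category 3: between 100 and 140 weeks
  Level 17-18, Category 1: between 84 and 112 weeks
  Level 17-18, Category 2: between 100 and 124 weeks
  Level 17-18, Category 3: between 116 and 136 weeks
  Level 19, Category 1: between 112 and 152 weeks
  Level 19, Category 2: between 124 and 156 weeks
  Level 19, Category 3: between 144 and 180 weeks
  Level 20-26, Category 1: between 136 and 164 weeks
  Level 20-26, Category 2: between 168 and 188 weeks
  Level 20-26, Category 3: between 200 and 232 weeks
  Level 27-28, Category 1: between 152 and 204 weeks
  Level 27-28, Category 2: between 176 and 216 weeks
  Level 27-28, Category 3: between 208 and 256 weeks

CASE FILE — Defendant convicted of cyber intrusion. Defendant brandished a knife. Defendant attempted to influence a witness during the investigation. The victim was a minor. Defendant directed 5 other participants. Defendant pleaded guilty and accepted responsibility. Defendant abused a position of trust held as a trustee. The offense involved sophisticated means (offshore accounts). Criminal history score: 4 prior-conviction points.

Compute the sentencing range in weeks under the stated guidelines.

Base offense level for cyber intrusion: 8.
A1 applies: 8 − 3 = 5.
A2 applies (level before this adjustment is 5 < 26, so +3): 5 + 3 = 8.
A3 applies: 8 + 2 = 10.
A4 applies: 10 + 2 = 12.
A5 applies (level before this adjustment is 12 < 24, so +2): 12 + 2 = 14.
A6 applies: 14 + 2 = 16.
A7 does not apply.
A8 applies: 16 + 1 = 17.
Final offense level: 17.
Criminal history: 4 prior points → Category 3 (4+).
Level 17 falls in the 17-18 band.
Grid: Level 17-18 × Category 3 = 116-136 weeks.

116-136 weeks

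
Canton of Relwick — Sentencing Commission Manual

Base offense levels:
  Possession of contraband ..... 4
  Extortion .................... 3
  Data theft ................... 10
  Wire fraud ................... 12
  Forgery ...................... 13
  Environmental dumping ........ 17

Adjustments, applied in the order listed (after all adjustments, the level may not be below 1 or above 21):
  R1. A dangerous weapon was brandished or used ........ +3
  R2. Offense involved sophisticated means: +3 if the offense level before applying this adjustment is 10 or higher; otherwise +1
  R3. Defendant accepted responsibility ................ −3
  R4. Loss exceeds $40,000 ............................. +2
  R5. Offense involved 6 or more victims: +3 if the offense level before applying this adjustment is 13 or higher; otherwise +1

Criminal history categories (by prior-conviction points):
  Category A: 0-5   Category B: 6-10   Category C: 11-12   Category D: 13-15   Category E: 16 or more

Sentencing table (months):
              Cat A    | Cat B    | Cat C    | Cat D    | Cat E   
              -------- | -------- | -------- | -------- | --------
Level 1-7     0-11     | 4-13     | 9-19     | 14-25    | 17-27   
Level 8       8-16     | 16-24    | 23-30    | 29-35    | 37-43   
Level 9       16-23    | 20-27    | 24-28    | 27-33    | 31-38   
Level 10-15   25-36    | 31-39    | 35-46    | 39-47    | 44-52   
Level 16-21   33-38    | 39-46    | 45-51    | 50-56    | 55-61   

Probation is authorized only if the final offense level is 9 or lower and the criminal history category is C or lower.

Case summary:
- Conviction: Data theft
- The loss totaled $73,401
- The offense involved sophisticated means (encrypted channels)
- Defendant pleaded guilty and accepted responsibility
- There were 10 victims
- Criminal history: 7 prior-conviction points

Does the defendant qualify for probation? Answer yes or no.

Base offense level for data theft: 10.
R2 applies (level before this adjustment is 10 ≥ 10, so +3): 10 + 3 = 13.
R3 applies: 13 − 3 = 10.
R4 applies: 10 + 2 = 12.
R5 applies (level before this adjustment is 12 < 13, so +1): 12 + 1 = 13.
Final offense level: 13.
Criminal history: 7 prior points → Category B (6-10).
Level 13 falls in the 10-15 band.
Grid: Level 10-15 × Category B = 31-39 months.
Probation check: level 13 > 9 and category B ≤ C → not eligible.

No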